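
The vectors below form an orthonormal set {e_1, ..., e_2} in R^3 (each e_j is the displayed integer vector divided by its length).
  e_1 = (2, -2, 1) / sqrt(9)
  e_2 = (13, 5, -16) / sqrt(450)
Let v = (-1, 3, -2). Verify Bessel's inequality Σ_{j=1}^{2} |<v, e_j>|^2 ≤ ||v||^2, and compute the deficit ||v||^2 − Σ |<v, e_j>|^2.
Σ |<v, e_j>|^2 = 342/25; ||v||^2 = 14; deficit = 8/25

Write each e_j = u_j / sqrt(<u_j, u_j>) where u_j is the displayed integer vector. Then <v, e_j> = <v, u_j> / sqrt(<u_j, u_j>), so |<v, e_j>|^2 = <v, u_j>^2 / <u_j, u_j>.
Coefficients: <v, e_1> = -10/sqrt(9), <v, e_2> = 34/sqrt(450).
Square and sum: Σ |<v, e_j>|^2 = 342/25.
Compute ||v||^2 = v·v = 14.
Deficit = 14 − 342/25 = 8/25 ≥ 0, confirming Bessel's inequality. (The deficit equals ||v − Σ <v,e_j> e_j||^2, the squared distance from v to span{e_j}.)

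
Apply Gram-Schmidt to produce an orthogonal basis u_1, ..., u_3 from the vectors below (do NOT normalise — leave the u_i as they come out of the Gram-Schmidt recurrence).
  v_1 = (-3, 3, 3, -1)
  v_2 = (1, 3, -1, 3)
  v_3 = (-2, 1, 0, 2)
Orthogonal basis:
  u_1 = (-3, 3, 3, -1)
  u_2 = (1, 3, -1, 3)
  u_3 = (-8/5, -4/5, -2/5, 6/5)

Apply the Gram-Schmidt recurrence
  u_1 = v_1
  u_i = v_i − Σ_{j<i} ((v_i · u_j) / (u_j · u_j)) · u_j.

Step by step this gives:
  u_1 = (-3, 3, 3, -1)
  u_2 = (1, 3, -1, 3)
  u_3 = (-8/5, -4/5, -2/5, 6/5)

Orthogonality check:
  u_2 · u_1 = 0 (should be 0)
  u_3 · u_1 = 0 (should be 0)
  u_3 · u_2 = 0 (should be 0)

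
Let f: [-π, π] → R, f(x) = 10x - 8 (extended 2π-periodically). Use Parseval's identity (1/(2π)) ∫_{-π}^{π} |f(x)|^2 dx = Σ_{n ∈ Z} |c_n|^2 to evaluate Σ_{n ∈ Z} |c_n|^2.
Σ |c_n|^2 = 100π^2/3 + 64

Expand and integrate term by term over [-π, π]:
  ∫ (10x)^2 dx = 100·(2π^3/3); ∫ 2·10·(-8)·x dx = 0 (odd integrand); ∫ (-8)^2 dx = 64·2π.
So (1/(2π)) ∫_{-π}^{π} (10x - 8)^2 dx = 100π^2/3 + 64 = 100π^2/3 + 64.
Parseval ⇒ Σ |c_n|^2 = 100π^2/3 + 64.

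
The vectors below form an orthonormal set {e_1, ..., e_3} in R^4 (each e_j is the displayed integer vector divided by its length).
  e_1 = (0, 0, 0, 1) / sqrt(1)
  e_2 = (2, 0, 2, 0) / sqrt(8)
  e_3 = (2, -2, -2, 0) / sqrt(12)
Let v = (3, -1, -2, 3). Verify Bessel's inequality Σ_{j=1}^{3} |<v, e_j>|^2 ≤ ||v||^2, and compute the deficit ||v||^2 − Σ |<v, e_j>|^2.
Σ |<v, e_j>|^2 = 43/2; ||v||^2 = 23; deficit = 3/2

Write each e_j = u_j / sqrt(<u_j, u_j>) where u_j is the displayed integer vector. Then <v, e_j> = <v, u_j> / sqrt(<u_j, u_j>), so |<v, e_j>|^2 = <v, u_j>^2 / <u_j, u_j>.
Coefficients: <v, e_1> = 3/sqrt(1), <v, e_2> = 2/sqrt(8), <v, e_3> = 12/sqrt(12).
Square and sum: Σ |<v, e_j>|^2 = 43/2.
Compute ||v||^2 = v·v = 23.
Deficit = 23 − 43/2 = 3/2 ≥ 0, confirming Bessel's inequality. (The deficit equals ||v − Σ <v,e_j> e_j||^2, the squared distance from v to span{e_j}.)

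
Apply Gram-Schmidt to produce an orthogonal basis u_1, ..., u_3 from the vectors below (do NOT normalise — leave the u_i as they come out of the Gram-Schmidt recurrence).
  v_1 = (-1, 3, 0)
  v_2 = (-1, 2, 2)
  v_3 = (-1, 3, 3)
Orthogonal basis:
  u_1 = (-1, 3, 0)
  u_2 = (-3/10, -1/10, 2)
  u_3 = (18/41, 6/41, 3/41)

Apply the Gram-Schmidt recurrence
  u_1 = v_1
  u_i = v_i − Σ_{j<i} ((v_i · u_j) / (u_j · u_j)) · u_j.

Step by step this gives:
  u_1 = (-1, 3, 0)
  u_2 = (-3/10, -1/10, 2)
  u_3 = (18/41, 6/41, 3/41)

Orthogonality check:
  u_2 · u_1 = 0 (should be 0)
  u_3 · u_1 = 0 (should be 0)
  u_3 · u_2 = 0 (should be 0)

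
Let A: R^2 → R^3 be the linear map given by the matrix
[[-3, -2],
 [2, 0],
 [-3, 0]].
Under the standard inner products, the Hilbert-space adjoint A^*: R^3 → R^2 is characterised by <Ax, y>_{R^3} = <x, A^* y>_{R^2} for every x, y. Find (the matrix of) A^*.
A^* = A^T =
[[-3, 2, -3],
 [-2, 0, 0]]

For real matrices with standard dot products, the defining identity <Ax, y> = <x, A^* y> gives (Ax)^T y = x^T (A^*) y, i.e. x^T A^T y = x^T (A^*) y. Since this holds for all x, y, we must have A^* = A^T. Therefore
A^* =
[[-3, 2, -3],
 [-2, 0, 0]].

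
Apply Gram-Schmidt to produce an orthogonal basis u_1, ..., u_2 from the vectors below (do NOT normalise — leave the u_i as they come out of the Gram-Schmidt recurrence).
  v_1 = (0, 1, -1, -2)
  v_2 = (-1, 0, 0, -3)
Orthogonal basis:
  u_1 = (0, 1, -1, -2)
  u_2 = (-1, -1, 1, -1)

Apply the Gram-Schmidt recurrence
  u_1 = v_1
  u_i = v_i − Σ_{j<i} ((v_i · u_j) / (u_j · u_j)) · u_j.

Step by step this gives:
  u_1 = (0, 1, -1, -2)
  u_2 = (-1, -1, 1, -1)

Orthogonality check:
  u_2 · u_1 = 0 (should be 0)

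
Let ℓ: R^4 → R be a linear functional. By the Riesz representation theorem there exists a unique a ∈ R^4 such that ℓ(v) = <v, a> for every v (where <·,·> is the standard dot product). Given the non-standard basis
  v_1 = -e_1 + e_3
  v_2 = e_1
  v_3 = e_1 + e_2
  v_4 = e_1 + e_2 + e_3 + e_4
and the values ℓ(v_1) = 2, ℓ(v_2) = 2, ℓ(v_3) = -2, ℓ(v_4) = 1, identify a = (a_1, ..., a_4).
a = (2, -4, 4, -1)

Write a = (a_1, ..., a_4) in the standard basis. For each basis vector v_i, ℓ(v_i) = <v_i, a> is a linear equation in the a_j's. Collect the n equations into a matrix system V a = ℓ, where row i of V is v_i (expressed in the standard basis). Since V is invertible (lower-triangular with 1s on the diagonal, up to permutation), solve by back-substitution:
  V =
[[-1, 0, 1, 0],
 [1, 0, 0, 0],
 [1, 1, 0, 0],
 [1, 1, 1, 1]]
  V a = (2, 2, -2, 1)
Solving gives a = (2, -4, 4, -1).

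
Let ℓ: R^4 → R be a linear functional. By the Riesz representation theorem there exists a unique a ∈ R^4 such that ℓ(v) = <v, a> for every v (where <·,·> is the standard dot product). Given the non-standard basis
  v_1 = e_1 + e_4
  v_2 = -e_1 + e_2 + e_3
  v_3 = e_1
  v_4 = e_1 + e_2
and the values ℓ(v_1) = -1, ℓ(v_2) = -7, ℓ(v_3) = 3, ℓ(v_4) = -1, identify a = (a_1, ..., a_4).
a = (3, -4, 0, -4)

Write a = (a_1, ..., a_4) in the standard basis. For each basis vector v_i, ℓ(v_i) = <v_i, a> is a linear equation in the a_j's. Collect the n equations into a matrix system V a = ℓ, where row i of V is v_i (expressed in the standard basis). Since V is invertible (lower-triangular with 1s on the diagonal, up to permutation), solve by back-substitution:
  V =
[[1, 0, 0, 1],
 [-1, 1, 1, 0],
 [1, 0, 0, 0],
 [1, 1, 0, 0]]
  V a = (-1, -7, 3, -1)
Solving gives a = (3, -4, 0, -4).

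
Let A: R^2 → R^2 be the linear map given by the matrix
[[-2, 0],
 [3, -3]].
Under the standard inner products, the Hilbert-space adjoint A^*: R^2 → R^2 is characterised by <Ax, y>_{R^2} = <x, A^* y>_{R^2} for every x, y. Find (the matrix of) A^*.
A^* = A^T =
[[-2, 3],
 [0, -3]]

For real matrices with standard dot products, the defining identity <Ax, y> = <x, A^* y> gives (Ax)^T y = x^T (A^*) y, i.e. x^T A^T y = x^T (A^*) y. Since this holds for all x, y, we must have A^* = A^T. Therefore
A^* =
[[-2, 3],
 [0, -3]].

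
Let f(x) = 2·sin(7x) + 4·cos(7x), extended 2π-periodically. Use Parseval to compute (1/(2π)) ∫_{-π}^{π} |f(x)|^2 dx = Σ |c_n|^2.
Σ |c_n|^2 = 10

Expand |f|^2 and use orthogonality of {sin(nx), cos(mx)} on [-π, π]:
  ∫_{-π}^{π} sin(nx)^2 dx = π, ∫ cos(mx)^2 dx = π, and cross terms integrate to 0.
So ∫_{-π}^{π} f(x)^2 dx = 2^2 · π + 4^2 · π = (4 + 16)π.
Divide by 2π: (4 + 16)/2 = 10.
By Parseval, this equals Σ |c_n|^2.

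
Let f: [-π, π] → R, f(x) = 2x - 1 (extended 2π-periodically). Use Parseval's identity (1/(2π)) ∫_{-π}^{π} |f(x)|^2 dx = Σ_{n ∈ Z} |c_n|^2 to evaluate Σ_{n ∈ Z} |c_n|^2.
Σ |c_n|^2 = 4π^2/3 + 1

Expand and integrate term by term over [-π, π]:
  ∫ (2x)^2 dx = 4·(2π^3/3); ∫ 2·2·(-1)·x dx = 0 (odd integrand); ∫ (-1)^2 dx = 1·2π.
So (1/(2π)) ∫_{-π}^{π} (2x - 1)^2 dx = 4π^2/3 + 1 = 4π^2/3 + 1.
Parseval ⇒ Σ |c_n|^2 = 4π^2/3 + 1.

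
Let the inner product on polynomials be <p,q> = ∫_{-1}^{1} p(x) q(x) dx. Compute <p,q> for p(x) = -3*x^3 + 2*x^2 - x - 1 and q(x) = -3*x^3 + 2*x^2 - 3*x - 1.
<p,q> = 1082/105

Expand the product: p(x)·q(x) = 9*x^6 - 12*x^5 + 16*x^4 - 2*x^3 - x^2 + 4*x + 1.
∫_{-1}^{1} of each monomial x^k gives [2/(k+1) if k even, 0 if k odd]. Integrating term-by-term (or equivalently evaluating the antiderivative F(x) = 9*x^7/7 - 2*x^6 + 16*x^5/5 - x^4/2 - x^3/3 + 2*x^2 + x at the endpoints):
  F(1) − F(−1) = 977/210 − (-1187/210) = 1082/105.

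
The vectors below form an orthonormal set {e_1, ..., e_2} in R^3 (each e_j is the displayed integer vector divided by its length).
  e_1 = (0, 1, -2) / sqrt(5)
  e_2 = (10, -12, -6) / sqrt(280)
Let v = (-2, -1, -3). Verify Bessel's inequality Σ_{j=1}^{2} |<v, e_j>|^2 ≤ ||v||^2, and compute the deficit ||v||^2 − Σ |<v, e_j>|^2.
Σ |<v, e_j>|^2 = 75/14; ||v||^2 = 14; deficit = 121/14

Write each e_j = u_j / sqrt(<u_j, u_j>) where u_j is the displayed integer vector. Then <v, e_j> = <v, u_j> / sqrt(<u_j, u_j>), so |<v, e_j>|^2 = <v, u_j>^2 / <u_j, u_j>.
Coefficients: <v, e_1> = 5/sqrt(5), <v, e_2> = 10/sqrt(280).
Square and sum: Σ |<v, e_j>|^2 = 75/14.
Compute ||v||^2 = v·v = 14.
Deficit = 14 − 75/14 = 121/14 ≥ 0, confirming Bessel's inequality. (The deficit equals ||v − Σ <v,e_j> e_j||^2, the squared distance from v to span{e_j}.)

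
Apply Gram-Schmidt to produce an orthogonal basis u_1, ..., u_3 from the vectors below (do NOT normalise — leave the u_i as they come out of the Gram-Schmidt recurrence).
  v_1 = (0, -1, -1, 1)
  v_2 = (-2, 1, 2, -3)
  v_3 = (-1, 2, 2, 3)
Orthogonal basis:
  u_1 = (0, -1, -1, 1)
  u_2 = (-2, -1, 0, -1)
  u_3 = (-2, 7/6, 5/3, 17/6)

Apply the Gram-Schmidt recurrence
  u_1 = v_1
  u_i = v_i − Σ_{j<i} ((v_i · u_j) / (u_j · u_j)) · u_j.

Step by step this gives:
  u_1 = (0, -1, -1, 1)
  u_2 = (-2, -1, 0, -1)
  u_3 = (-2, 7/6, 5/3, 17/6)

Orthogonality check:
  u_2 · u_1 = 0 (should be 0)
  u_3 · u_1 = 0 (should be 0)
  u_3 · u_2 = 0 (should be 0)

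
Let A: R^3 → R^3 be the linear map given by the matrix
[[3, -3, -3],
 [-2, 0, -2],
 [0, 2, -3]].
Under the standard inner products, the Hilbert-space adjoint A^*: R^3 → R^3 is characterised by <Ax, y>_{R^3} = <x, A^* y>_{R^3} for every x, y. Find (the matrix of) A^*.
A^* = A^T =
[[3, -2, 0],
 [-3, 0, 2],
 [-3, -2, -3]]

For real matrices with standard dot products, the defining identity <Ax, y> = <x, A^* y> gives (Ax)^T y = x^T (A^*) y, i.e. x^T A^T y = x^T (A^*) y. Since this holds for all x, y, we must have A^* = A^T. Therefore
A^* =
[[3, -2, 0],
 [-3, 0, 2],
 [-3, -2, -3]].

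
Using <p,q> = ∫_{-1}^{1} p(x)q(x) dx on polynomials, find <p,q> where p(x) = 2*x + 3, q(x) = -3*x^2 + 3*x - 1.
<p,q> = -8

Expand the product: p(x)·q(x) = -6*x^3 - 3*x^2 + 7*x - 3.
∫_{-1}^{1} of each monomial x^k gives [2/(k+1) if k even, 0 if k odd]. Integrating term-by-term (or equivalently evaluating the antiderivative F(x) = -3*x^4/2 - x^3 + 7*x^2/2 - 3*x at the endpoints):
  F(1) − F(−1) = -2 − (6) = -8.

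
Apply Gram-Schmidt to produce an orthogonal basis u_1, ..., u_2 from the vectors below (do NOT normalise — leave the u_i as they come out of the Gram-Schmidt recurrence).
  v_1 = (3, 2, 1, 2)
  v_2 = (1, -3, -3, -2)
Orthogonal basis:
  u_1 = (3, 2, 1, 2)
  u_2 = (8/3, -17/9, -22/9, -8/9)

Apply the Gram-Schmidt recurrence
  u_1 = v_1
  u_i = v_i − Σ_{j<i} ((v_i · u_j) / (u_j · u_j)) · u_j.

Step by step this gives:
  u_1 = (3, 2, 1, 2)
  u_2 = (8/3, -17/9, -22/9, -8/9)

Orthogonality check:
  u_2 · u_1 = 0 (should be 0)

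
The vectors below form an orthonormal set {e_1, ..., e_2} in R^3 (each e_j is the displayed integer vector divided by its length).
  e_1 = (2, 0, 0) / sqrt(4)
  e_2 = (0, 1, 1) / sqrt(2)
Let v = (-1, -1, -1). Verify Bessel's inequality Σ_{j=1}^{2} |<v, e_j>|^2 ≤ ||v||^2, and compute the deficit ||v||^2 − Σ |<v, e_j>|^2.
Σ |<v, e_j>|^2 = 3; ||v||^2 = 3; deficit = 0

Write each e_j = u_j / sqrt(<u_j, u_j>) where u_j is the displayed integer vector. Then <v, e_j> = <v, u_j> / sqrt(<u_j, u_j>), so |<v, e_j>|^2 = <v, u_j>^2 / <u_j, u_j>.
Coefficients: <v, e_1> = -2/sqrt(4), <v, e_2> = -2/sqrt(2).
Square and sum: Σ |<v, e_j>|^2 = 3.
Compute ||v||^2 = v·v = 3.
Deficit = 3 − 3 = 0 ≥ 0, confirming Bessel's inequality. (The deficit equals ||v − Σ <v,e_j> e_j||^2, the squared distance from v to span{e_j}.)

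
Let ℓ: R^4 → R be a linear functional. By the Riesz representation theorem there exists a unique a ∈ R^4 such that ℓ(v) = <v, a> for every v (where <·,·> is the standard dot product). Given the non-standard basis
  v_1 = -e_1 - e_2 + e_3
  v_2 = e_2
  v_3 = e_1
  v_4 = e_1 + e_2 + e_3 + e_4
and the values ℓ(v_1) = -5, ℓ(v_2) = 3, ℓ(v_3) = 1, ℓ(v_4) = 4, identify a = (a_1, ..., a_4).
a = (1, 3, -1, 1)

Write a = (a_1, ..., a_4) in the standard basis. For each basis vector v_i, ℓ(v_i) = <v_i, a> is a linear equation in the a_j's. Collect the n equations into a matrix system V a = ℓ, where row i of V is v_i (expressed in the standard basis). Since V is invertible (lower-triangular with 1s on the diagonal, up to permutation), solve by back-substitution:
  V =
[[-1, -1, 1, 0],
 [0, 1, 0, 0],
 [1, 0, 0, 0],
 [1, 1, 1, 1]]
  V a = (-5, 3, 1, 4)
Solving gives a = (1, 3, -1, 1).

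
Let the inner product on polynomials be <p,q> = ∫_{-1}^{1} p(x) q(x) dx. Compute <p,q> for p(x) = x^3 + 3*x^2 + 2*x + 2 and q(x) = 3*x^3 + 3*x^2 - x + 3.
<p,q> = 2848/105

Expand the product: p(x)·q(x) = 3*x^6 + 12*x^5 + 14*x^4 + 12*x^3 + 13*x^2 + 4*x + 6.
∫_{-1}^{1} of each monomial x^k gives [2/(k+1) if k even, 0 if k odd]. Integrating term-by-term (or equivalently evaluating the antiderivative F(x) = 3*x^7/7 + 2*x^6 + 14*x^5/5 + 3*x^4 + 13*x^3/3 + 2*x^2 + 6*x at the endpoints):
  F(1) − F(−1) = 10000*2**(39/59)*3**(56/59)*5**(19/177)*7**(170/177)/16807 − (-689/105) = 2848/105.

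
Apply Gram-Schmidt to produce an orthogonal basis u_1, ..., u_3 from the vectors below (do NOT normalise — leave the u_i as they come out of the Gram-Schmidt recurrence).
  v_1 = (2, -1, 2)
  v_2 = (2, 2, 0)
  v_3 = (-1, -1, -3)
Orthogonal basis:
  u_1 = (2, -1, 2)
  u_2 = (14/9, 20/9, -4/9)
  u_3 = (18/17, -18/17, -27/17)

Apply the Gram-Schmidt recurrence
  u_1 = v_1
  u_i = v_i − Σ_{j<i} ((v_i · u_j) / (u_j · u_j)) · u_j.

Step by step this gives:
  u_1 = (2, -1, 2)
  u_2 = (14/9, 20/9, -4/9)
  u_3 = (18/17, -18/17, -27/17)

Orthogonality check:
  u_2 · u_1 = 0 (should be 0)
  u_3 · u_1 = 0 (should be 0)
  u_3 · u_2 = 0 (should be 0)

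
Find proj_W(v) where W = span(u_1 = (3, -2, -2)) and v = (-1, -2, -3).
proj_W(v) = (21/17, -14/17, -14/17)

Set up U = [u_1 | ... | u_1] ∈ R^(3×1). The projector onto W = col(U) is P = U (U^T U)^(-1) U^T.
Compute U^T U =
  [17],
and U^T v = (7).
Solve U^T U · c = U^T v for the coefficients: c = (7/17). The projection is proj_W(v) = U c.
Check: (v - proj_W(v)) · u_1 = 0  (should be 0).
Result: proj_W(v) = (21/17, -14/17, -14/17).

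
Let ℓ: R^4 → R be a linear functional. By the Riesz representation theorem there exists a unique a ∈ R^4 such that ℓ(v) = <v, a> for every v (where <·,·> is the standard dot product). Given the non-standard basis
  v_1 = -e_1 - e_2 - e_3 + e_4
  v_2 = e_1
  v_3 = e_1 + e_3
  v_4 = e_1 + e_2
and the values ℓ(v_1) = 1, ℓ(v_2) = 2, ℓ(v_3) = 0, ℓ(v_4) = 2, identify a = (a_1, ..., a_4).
a = (2, 0, -2, 1)

Write a = (a_1, ..., a_4) in the standard basis. For each basis vector v_i, ℓ(v_i) = <v_i, a> is a linear equation in the a_j's. Collect the n equations into a matrix system V a = ℓ, where row i of V is v_i (expressed in the standard basis). Since V is invertible (lower-triangular with 1s on the diagonal, up to permutation), solve by back-substitution:
  V =
[[-1, -1, -1, 1],
 [1, 0, 0, 0],
 [1, 0, 1, 0],
 [1, 1, 0, 0]]
  V a = (1, 2, 0, 2)
Solving gives a = (2, 0, -2, 1).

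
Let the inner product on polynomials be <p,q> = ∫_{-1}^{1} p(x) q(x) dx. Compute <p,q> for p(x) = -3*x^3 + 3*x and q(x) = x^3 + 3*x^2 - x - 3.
<p,q> = -16/35

Expand the product: p(x)·q(x) = -3*x^6 - 9*x^5 + 6*x^4 + 18*x^3 - 3*x^2 - 9*x.
∫_{-1}^{1} of each monomial x^k gives [2/(k+1) if k even, 0 if k odd]. Integrating term-by-term (or equivalently evaluating the antiderivative F(x) = -3*x^7/7 - 3*x^6/2 + 6*x^5/5 + 9*x^4/2 - x^3 - 9*x^2/2 at the endpoints):
  F(1) − F(−1) = -121/70 − (-89/70) = -16/35.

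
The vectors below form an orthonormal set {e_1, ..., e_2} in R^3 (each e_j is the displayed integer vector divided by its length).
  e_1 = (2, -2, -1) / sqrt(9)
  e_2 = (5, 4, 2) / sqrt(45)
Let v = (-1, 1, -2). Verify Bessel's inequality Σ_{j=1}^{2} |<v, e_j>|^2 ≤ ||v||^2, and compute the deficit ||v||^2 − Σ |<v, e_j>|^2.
Σ |<v, e_j>|^2 = 1; ||v||^2 = 6; deficit = 5

Write each e_j = u_j / sqrt(<u_j, u_j>) where u_j is the displayed integer vector. Then <v, e_j> = <v, u_j> / sqrt(<u_j, u_j>), so |<v, e_j>|^2 = <v, u_j>^2 / <u_j, u_j>.
Coefficients: <v, e_1> = -2/sqrt(9), <v, e_2> = -5/sqrt(45).
Square and sum: Σ |<v, e_j>|^2 = 1.
Compute ||v||^2 = v·v = 6.
Deficit = 6 − 1 = 5 ≥ 0, confirming Bessel's inequality. (The deficit equals ||v − Σ <v,e_j> e_j||^2, the squared distance from v to span{e_j}.)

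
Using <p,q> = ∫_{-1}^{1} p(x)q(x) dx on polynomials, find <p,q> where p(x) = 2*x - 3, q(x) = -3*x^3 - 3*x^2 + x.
<p,q> = 74/15

Expand the product: p(x)·q(x) = -6*x^4 + 3*x^3 + 11*x^2 - 3*x.
∫_{-1}^{1} of each monomial x^k gives [2/(k+1) if k even, 0 if k odd]. Integrating term-by-term (or equivalently evaluating the antiderivative F(x) = -6*x^5/5 + 3*x^4/4 + 11*x^3/3 - 3*x^2/2 at the endpoints):
  F(1) − F(−1) = 103/60 − (-193/60) = 74/15.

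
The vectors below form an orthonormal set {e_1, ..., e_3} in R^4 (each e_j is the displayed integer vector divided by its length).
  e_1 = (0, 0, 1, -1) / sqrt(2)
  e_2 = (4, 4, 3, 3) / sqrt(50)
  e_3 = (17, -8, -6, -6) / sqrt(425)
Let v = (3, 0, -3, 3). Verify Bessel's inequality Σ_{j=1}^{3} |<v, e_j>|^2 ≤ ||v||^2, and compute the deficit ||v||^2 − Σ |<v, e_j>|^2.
Σ |<v, e_j>|^2 = 27; ||v||^2 = 27; deficit = 0

Write each e_j = u_j / sqrt(<u_j, u_j>) where u_j is the displayed integer vector. Then <v, e_j> = <v, u_j> / sqrt(<u_j, u_j>), so |<v, e_j>|^2 = <v, u_j>^2 / <u_j, u_j>.
Coefficients: <v, e_1> = -6/sqrt(2), <v, e_2> = 12/sqrt(50), <v, e_3> = 51/sqrt(425).
Square and sum: Σ |<v, e_j>|^2 = 27.
Compute ||v||^2 = v·v = 27.
Deficit = 27 − 27 = 0 ≥ 0, confirming Bessel's inequality. (The deficit equals ||v − Σ <v,e_j> e_j||^2, the squared distance from v to span{e_j}.)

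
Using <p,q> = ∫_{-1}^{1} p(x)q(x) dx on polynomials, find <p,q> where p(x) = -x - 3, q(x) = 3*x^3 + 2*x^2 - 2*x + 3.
<p,q> = -328/15

Expand the product: p(x)·q(x) = -3*x^4 - 11*x^3 - 4*x^2 + 3*x - 9.
∫_{-1}^{1} of each monomial x^k gives [2/(k+1) if k even, 0 if k odd]. Integrating term-by-term (or equivalently evaluating the antiderivative F(x) = -3*x^5/5 - 11*x^4/4 - 4*x^3/3 + 3*x^2/2 - 9*x at the endpoints):
  F(1) − F(−1) = -731/60 − (581/60) = -328/15.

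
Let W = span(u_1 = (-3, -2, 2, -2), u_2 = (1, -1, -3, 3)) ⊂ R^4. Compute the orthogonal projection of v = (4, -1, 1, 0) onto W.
proj_W(v) = (340/251, 330/251, -82/251, 82/251)

Set up U = [u_1 | ... | u_2] ∈ R^(4×2). The projector onto W = col(U) is P = U (U^T U)^(-1) U^T.
Compute U^T U =
  [21, -13]
  [-13, 20],
and U^T v = (-8, 2).
Solve U^T U · c = U^T v for the coefficients: c = (-134/251, -62/251). The projection is proj_W(v) = U c.
Check: (v - proj_W(v)) · u_1 = 0  (should be 0).
Check: (v - proj_W(v)) · u_2 = 0  (should be 0).
Result: proj_W(v) = (340/251, 330/251, -82/251, 82/251).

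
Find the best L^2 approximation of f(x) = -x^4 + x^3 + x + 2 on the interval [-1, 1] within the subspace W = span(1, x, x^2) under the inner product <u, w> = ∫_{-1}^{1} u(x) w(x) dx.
g(x) = -6*x^2/7 + 8*x/5 + 73/35

The best approximation g ∈ W is the orthogonal projection of f onto W. Writing g = a_0 + a_1 x + a_2 x^2, the coefficients solve the normal equations G · a = b where
  G_{ij} = <φ_i, φ_j> and b_i = <f, φ_i>, with φ_0 = 1, φ_1 = x, φ_2 = x^2.
G =
  [2, 0, 2/3]
  [0, 2/3, 0]
  [2/3, 0, 2/5],
b = (18/5, 16/15, 22/21).
Solving gives a_0 = 73/35, a_1 = 8/5, a_2 = -6/7, so
  g(x) = -6*x^2/7 + 8*x/5 + 73/35.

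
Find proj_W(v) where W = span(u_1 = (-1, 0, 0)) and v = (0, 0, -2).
proj_W(v) = (0, 0, 0)

Set up U = [u_1 | ... | u_1] ∈ R^(3×1). The projector onto W = col(U) is P = U (U^T U)^(-1) U^T.
Compute U^T U =
  [1],
and U^T v = (0).
Solve U^T U · c = U^T v for the coefficients: c = (0). The projection is proj_W(v) = U c.
Check: (v - proj_W(v)) · u_1 = 0  (should be 0).
Result: proj_W(v) = (0, 0, 0).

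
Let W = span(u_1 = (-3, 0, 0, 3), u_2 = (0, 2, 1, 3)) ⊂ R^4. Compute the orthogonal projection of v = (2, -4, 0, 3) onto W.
proj_W(v) = (-11/19, -2/19, -1/19, 8/19)

Set up U = [u_1 | ... | u_2] ∈ R^(4×2). The projector onto W = col(U) is P = U (U^T U)^(-1) U^T.
Compute U^T U =
  [18, 9]
  [9, 14],
and U^T v = (3, 1).
Solve U^T U · c = U^T v for the coefficients: c = (11/57, -1/19). The projection is proj_W(v) = U c.
Check: (v - proj_W(v)) · u_1 = 0  (should be 0).
Check: (v - proj_W(v)) · u_2 = 0  (should be 0).
Result: proj_W(v) = (-11/19, -2/19, -1/19, 8/19).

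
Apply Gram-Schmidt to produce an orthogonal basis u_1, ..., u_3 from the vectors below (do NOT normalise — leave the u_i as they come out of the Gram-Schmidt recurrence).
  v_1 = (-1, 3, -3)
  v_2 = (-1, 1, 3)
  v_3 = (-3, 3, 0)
Orthogonal basis:
  u_1 = (-1, 3, -3)
  u_2 = (-24/19, 34/19, 42/19)
  u_3 = (-27/23, -27/46, -9/46)

Apply the Gram-Schmidt recurrence
  u_1 = v_1
  u_i = v_i − Σ_{j<i} ((v_i · u_j) / (u_j · u_j)) · u_j.

Step by step this gives:
  u_1 = (-1, 3, -3)
  u_2 = (-24/19, 34/19, 42/19)
  u_3 = (-27/23, -27/46, -9/46)

Orthogonality check:
  u_2 · u_1 = 0 (should be 0)
  u_3 · u_1 = 0 (should be 0)
  u_3 · u_2 = 0 (should be 0)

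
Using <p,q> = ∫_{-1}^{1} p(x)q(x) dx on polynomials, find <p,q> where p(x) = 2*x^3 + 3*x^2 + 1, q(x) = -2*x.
<p,q> = -8/5

Expand the product: p(x)·q(x) = -4*x^4 - 6*x^3 - 2*x.
∫_{-1}^{1} of each monomial x^k gives [2/(k+1) if k even, 0 if k odd]. Integrating term-by-term (or equivalently evaluating the antiderivative F(x) = -4*x^5/5 - 3*x^4/2 - x^2 at the endpoints):
  F(1) − F(−1) = -33/10 − (-17/10) = -8/5.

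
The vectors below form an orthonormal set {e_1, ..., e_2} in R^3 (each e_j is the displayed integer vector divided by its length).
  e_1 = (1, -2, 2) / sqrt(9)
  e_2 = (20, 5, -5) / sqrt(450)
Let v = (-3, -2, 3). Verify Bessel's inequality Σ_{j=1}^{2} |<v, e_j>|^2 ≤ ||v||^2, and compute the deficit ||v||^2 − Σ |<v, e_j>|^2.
Σ |<v, e_j>|^2 = 43/2; ||v||^2 = 22; deficit = 1/2

Write each e_j = u_j / sqrt(<u_j, u_j>) where u_j is the displayed integer vector. Then <v, e_j> = <v, u_j> / sqrt(<u_j, u_j>), so |<v, e_j>|^2 = <v, u_j>^2 / <u_j, u_j>.
Coefficients: <v, e_1> = 7/sqrt(9), <v, e_2> = -85/sqrt(450).
Square and sum: Σ |<v, e_j>|^2 = 43/2.
Compute ||v||^2 = v·v = 22.
Deficit = 22 − 43/2 = 1/2 ≥ 0, confirming Bessel's inequality. (The deficit equals ||v − Σ <v,e_j> e_j||^2, the squared distance from v to span{e_j}.)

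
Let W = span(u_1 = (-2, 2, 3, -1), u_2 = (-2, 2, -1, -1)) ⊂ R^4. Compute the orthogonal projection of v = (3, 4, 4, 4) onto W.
proj_W(v) = (4/9, -4/9, 4, 2/9)

Set up U = [u_1 | ... | u_2] ∈ R^(4×2). The projector onto W = col(U) is P = U (U^T U)^(-1) U^T.
Compute U^T U =
  [18, 6]
  [6, 10],
and U^T v = (10, -6).
Solve U^T U · c = U^T v for the coefficients: c = (17/18, -7/6). The projection is proj_W(v) = U c.
Check: (v - proj_W(v)) · u_1 = 0  (should be 0).
Check: (v - proj_W(v)) · u_2 = 0  (should be 0).
Result: proj_W(v) = (4/9, -4/9, 4, 2/9).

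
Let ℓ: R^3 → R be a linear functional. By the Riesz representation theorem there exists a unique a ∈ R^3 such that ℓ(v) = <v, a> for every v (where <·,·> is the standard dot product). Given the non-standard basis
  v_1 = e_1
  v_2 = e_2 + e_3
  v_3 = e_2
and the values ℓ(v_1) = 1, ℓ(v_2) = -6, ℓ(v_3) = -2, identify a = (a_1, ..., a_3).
a = (1, -2, -4)

Write a = (a_1, ..., a_3) in the standard basis. For each basis vector v_i, ℓ(v_i) = <v_i, a> is a linear equation in the a_j's. Collect the n equations into a matrix system V a = ℓ, where row i of V is v_i (expressed in the standard basis). Since V is invertible (lower-triangular with 1s on the diagonal, up to permutation), solve by back-substitution:
  V =
[[1, 0, 0],
 [0, 1, 1],
 [0, 1, 0]]
  V a = (1, -6, -2)
Solving gives a = (1, -2, -4).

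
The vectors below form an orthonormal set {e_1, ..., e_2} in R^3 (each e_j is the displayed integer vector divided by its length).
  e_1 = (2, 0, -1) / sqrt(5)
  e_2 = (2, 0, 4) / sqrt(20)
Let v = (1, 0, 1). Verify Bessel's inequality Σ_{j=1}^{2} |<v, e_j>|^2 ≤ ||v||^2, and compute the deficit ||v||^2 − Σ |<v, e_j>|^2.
Σ |<v, e_j>|^2 = 2; ||v||^2 = 2; deficit = 0

Write each e_j = u_j / sqrt(<u_j, u_j>) where u_j is the displayed integer vector. Then <v, e_j> = <v, u_j> / sqrt(<u_j, u_j>), so |<v, e_j>|^2 = <v, u_j>^2 / <u_j, u_j>.
Coefficients: <v, e_1> = 1/sqrt(5), <v, e_2> = 6/sqrt(20).
Square and sum: Σ |<v, e_j>|^2 = 2.
Compute ||v||^2 = v·v = 2.
Deficit = 2 − 2 = 0 ≥ 0, confirming Bessel's inequality. (The deficit equals ||v − Σ <v,e_j> e_j||^2, the squared distance from v to span{e_j}.)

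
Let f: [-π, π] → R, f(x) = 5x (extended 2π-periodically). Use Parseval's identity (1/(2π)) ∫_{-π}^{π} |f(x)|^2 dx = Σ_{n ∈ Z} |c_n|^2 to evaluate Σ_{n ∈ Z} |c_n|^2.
Σ |c_n|^2 = 25π^2/3

Expand and integrate term by term over [-π, π]:
  ∫ (5x)^2 dx = 25·(2π^3/3); ∫ 2·5·(0)·x dx = 0 (odd integrand); ∫ 0^2 dx = 0·2π.
So (1/(2π)) ∫_{-π}^{π} (5x)^2 dx = 25π^2/3 + 0 = 25π^2/3.
Parseval ⇒ Σ |c_n|^2 = 25π^2/3.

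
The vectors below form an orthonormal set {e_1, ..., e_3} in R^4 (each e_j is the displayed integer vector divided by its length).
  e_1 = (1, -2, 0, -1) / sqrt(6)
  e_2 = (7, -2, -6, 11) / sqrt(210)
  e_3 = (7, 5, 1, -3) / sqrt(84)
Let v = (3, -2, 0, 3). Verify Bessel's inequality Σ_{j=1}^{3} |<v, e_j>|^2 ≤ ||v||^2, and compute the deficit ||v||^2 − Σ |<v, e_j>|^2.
Σ |<v, e_j>|^2 = 281/15; ||v||^2 = 22; deficit = 49/15

Write each e_j = u_j / sqrt(<u_j, u_j>) where u_j is the displayed integer vector. Then <v, e_j> = <v, u_j> / sqrt(<u_j, u_j>), so |<v, e_j>|^2 = <v, u_j>^2 / <u_j, u_j>.
Coefficients: <v, e_1> = 4/sqrt(6), <v, e_2> = 58/sqrt(210), <v, e_3> = 2/sqrt(84).
Square and sum: Σ |<v, e_j>|^2 = 281/15.
Compute ||v||^2 = v·v = 22.
Deficit = 22 − 281/15 = 49/15 ≥ 0, confirming Bessel's inequality. (The deficit equals ||v − Σ <v,e_j> e_j||^2, the squared distance from v to span{e_j}.)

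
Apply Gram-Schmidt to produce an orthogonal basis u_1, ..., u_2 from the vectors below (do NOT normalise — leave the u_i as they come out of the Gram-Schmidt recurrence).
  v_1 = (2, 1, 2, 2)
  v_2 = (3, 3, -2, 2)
Orthogonal basis:
  u_1 = (2, 1, 2, 2)
  u_2 = (21/13, 30/13, -44/13, 8/13)

Apply the Gram-Schmidt recurrence
  u_1 = v_1
  u_i = v_i − Σ_{j<i} ((v_i · u_j) / (u_j · u_j)) · u_j.

Step by step this gives:
  u_1 = (2, 1, 2, 2)
  u_2 = (21/13, 30/13, -44/13, 8/13)

Orthogonality check:
  u_2 · u_1 = 0 (should be 0)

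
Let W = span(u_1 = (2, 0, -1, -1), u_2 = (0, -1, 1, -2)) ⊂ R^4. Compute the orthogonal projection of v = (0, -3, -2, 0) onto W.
proj_W(v) = (22/35, -4/35, -1/5, -19/35)

Set up U = [u_1 | ... | u_2] ∈ R^(4×2). The projector onto W = col(U) is P = U (U^T U)^(-1) U^T.
Compute U^T U =
  [6, 1]
  [1, 6],
and U^T v = (2, 1).
Solve U^T U · c = U^T v for the coefficients: c = (11/35, 4/35). The projection is proj_W(v) = U c.
Check: (v - proj_W(v)) · u_1 = 0  (should be 0).
Check: (v - proj_W(v)) · u_2 = 0  (should be 0).
Result: proj_W(v) = (22/35, -4/35, -1/5, -19/35).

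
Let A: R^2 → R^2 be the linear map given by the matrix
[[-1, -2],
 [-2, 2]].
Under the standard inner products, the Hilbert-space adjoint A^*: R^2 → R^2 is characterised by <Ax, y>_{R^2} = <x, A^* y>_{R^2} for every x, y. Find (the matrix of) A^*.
A^* = A^T =
[[-1, -2],
 [-2, 2]]

For real matrices with standard dot products, the defining identity <Ax, y> = <x, A^* y> gives (Ax)^T y = x^T (A^*) y, i.e. x^T A^T y = x^T (A^*) y. Since this holds for all x, y, we must have A^* = A^T. Therefore
A^* =
[[-1, -2],
 [-2, 2]].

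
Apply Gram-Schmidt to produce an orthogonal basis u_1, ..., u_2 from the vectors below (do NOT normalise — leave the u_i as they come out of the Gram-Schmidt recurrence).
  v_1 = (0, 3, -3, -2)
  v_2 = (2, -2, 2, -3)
Orthogonal basis:
  u_1 = (0, 3, -3, -2)
  u_2 = (2, -13/11, 13/11, -39/11)

Apply the Gram-Schmidt recurrence
  u_1 = v_1
  u_i = v_i − Σ_{j<i} ((v_i · u_j) / (u_j · u_j)) · u_j.

Step by step this gives:
  u_1 = (0, 3, -3, -2)
  u_2 = (2, -13/11, 13/11, -39/11)

Orthogonality check:
  u_2 · u_1 = 0 (should be 0)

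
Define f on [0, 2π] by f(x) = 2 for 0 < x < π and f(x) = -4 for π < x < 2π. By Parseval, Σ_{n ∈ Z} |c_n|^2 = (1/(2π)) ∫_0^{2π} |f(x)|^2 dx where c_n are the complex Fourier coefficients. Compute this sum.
Σ |c_n|^2 = 10

Parseval equates the L^2 energy of f (normalised by 1/(2π)) with the ℓ^2 sum of its Fourier coefficients: (1/(2π)) ∫_0^{2π} |f|^2 = Σ |c_n|^2.
Compute the left side: (1/(2π)) [∫_0^π 2^2 dx + ∫_π^{2π} (-4)^2 dx] = (1/(2π)) · (4π + 16π) = (4 + 16)/2 = 10.
So Σ_{n ∈ Z} |c_n|^2 = 10.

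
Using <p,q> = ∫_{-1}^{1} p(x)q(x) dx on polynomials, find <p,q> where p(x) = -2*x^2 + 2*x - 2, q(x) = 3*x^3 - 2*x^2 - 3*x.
<p,q> = 8/3

Expand the product: p(x)·q(x) = -6*x^5 + 10*x^4 - 4*x^3 - 2*x^2 + 6*x.
∫_{-1}^{1} of each monomial x^k gives [2/(k+1) if k even, 0 if k odd]. Integrating term-by-term (or equivalently evaluating the antiderivative F(x) = -x^6 + 2*x^5 - x^4 - 2*x^3/3 + 3*x^2 at the endpoints):
  F(1) − F(−1) = 7/3 − (-1/3) = 8/3.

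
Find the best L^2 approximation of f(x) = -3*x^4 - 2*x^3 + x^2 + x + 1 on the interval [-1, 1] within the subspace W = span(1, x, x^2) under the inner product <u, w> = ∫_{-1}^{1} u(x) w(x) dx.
g(x) = -11*x^2/7 - x/5 + 44/35

The best approximation g ∈ W is the orthogonal projection of f onto W. Writing g = a_0 + a_1 x + a_2 x^2, the coefficients solve the normal equations G · a = b where
  G_{ij} = <φ_i, φ_j> and b_i = <f, φ_i>, with φ_0 = 1, φ_1 = x, φ_2 = x^2.
G =
  [2, 0, 2/3]
  [0, 2/3, 0]
  [2/3, 0, 2/5],
b = (22/15, -2/15, 22/105).
Solving gives a_0 = 44/35, a_1 = -1/5, a_2 = -11/7, so
  g(x) = -11*x^2/7 - x/5 + 44/35.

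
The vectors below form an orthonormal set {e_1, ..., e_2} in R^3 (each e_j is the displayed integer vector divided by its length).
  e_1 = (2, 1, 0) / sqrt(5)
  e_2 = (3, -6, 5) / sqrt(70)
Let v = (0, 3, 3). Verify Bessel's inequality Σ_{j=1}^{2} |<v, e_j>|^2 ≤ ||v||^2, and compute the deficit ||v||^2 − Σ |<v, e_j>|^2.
Σ |<v, e_j>|^2 = 27/14; ||v||^2 = 18; deficit = 225/14

Write each e_j = u_j / sqrt(<u_j, u_j>) where u_j is the displayed integer vector. Then <v, e_j> = <v, u_j> / sqrt(<u_j, u_j>), so |<v, e_j>|^2 = <v, u_j>^2 / <u_j, u_j>.
Coefficients: <v, e_1> = 3/sqrt(5), <v, e_2> = -3/sqrt(70).
Square and sum: Σ |<v, e_j>|^2 = 27/14.
Compute ||v||^2 = v·v = 18.
Deficit = 18 − 27/14 = 225/14 ≥ 0, confirming Bessel's inequality. (The deficit equals ||v − Σ <v,e_j> e_j||^2, the squared distance from v to span{e_j}.)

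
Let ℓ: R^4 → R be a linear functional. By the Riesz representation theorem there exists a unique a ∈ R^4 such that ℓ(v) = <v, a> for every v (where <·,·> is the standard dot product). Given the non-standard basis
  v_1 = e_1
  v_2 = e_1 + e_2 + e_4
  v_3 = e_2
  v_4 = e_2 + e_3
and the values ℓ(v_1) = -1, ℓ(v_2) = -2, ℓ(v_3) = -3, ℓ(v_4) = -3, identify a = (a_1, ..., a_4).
a = (-1, -3, 0, 2)

Write a = (a_1, ..., a_4) in the standard basis. For each basis vector v_i, ℓ(v_i) = <v_i, a> is a linear equation in the a_j's. Collect the n equations into a matrix system V a = ℓ, where row i of V is v_i (expressed in the standard basis). Since V is invertible (lower-triangular with 1s on the diagonal, up to permutation), solve by back-substitution:
  V =
[[1, 0, 0, 0],
 [1, 1, 0, 1],
 [0, 1, 0, 0],
 [0, 1, 1, 0]]
  V a = (-1, -2, -3, -3)
Solving gives a = (-1, -3, 0, 2).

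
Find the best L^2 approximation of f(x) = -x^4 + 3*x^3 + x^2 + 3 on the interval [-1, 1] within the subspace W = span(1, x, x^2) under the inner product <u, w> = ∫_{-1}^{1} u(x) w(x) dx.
g(x) = x^2/7 + 9*x/5 + 108/35

The best approximation g ∈ W is the orthogonal projection of f onto W. Writing g = a_0 + a_1 x + a_2 x^2, the coefficients solve the normal equations G · a = b where
  G_{ij} = <φ_i, φ_j> and b_i = <f, φ_i>, with φ_0 = 1, φ_1 = x, φ_2 = x^2.
G =
  [2, 0, 2/3]
  [0, 2/3, 0]
  [2/3, 0, 2/5],
b = (94/15, 6/5, 74/35).
Solving gives a_0 = 108/35, a_1 = 9/5, a_2 = 1/7, so
  g(x) = x^2/7 + 9*x/5 + 108/35.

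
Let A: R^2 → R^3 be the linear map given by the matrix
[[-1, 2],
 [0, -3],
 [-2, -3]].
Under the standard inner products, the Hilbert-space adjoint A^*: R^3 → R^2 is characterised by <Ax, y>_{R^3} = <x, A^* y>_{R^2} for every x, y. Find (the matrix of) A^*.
A^* = A^T =
[[-1, 0, -2],
 [2, -3, -3]]

For real matrices with standard dot products, the defining identity <Ax, y> = <x, A^* y> gives (Ax)^T y = x^T (A^*) y, i.e. x^T A^T y = x^T (A^*) y. Since this holds for all x, y, we must have A^* = A^T. Therefore
A^* =
[[-1, 0, -2],
 [2, -3, -3]].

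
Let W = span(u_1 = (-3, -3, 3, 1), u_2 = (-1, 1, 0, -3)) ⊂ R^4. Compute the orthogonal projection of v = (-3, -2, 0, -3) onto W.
proj_W(v) = (-802/299, -170/299, 486/299, -786/299)

Set up U = [u_1 | ... | u_2] ∈ R^(4×2). The projector onto W = col(U) is P = U (U^T U)^(-1) U^T.
Compute U^T U =
  [28, -3]
  [-3, 11],
and U^T v = (12, 10).
Solve U^T U · c = U^T v for the coefficients: c = (162/299, 316/299). The projection is proj_W(v) = U c.
Check: (v - proj_W(v)) · u_1 = 0  (should be 0).
Check: (v - proj_W(v)) · u_2 = 0  (should be 0).
Result: proj_W(v) = (-802/299, -170/299, 486/299, -786/299).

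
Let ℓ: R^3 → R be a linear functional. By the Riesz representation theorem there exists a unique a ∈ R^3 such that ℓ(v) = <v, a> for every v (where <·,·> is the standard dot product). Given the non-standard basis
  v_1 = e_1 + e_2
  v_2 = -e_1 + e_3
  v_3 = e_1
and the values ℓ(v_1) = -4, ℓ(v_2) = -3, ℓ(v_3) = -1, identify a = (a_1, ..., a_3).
a = (-1, -3, -4)

Write a = (a_1, ..., a_3) in the standard basis. For each basis vector v_i, ℓ(v_i) = <v_i, a> is a linear equation in the a_j's. Collect the n equations into a matrix system V a = ℓ, where row i of V is v_i (expressed in the standard basis). Since V is invertible (lower-triangular with 1s on the diagonal, up to permutation), solve by back-substitution:
  V =
[[1, 1, 0],
 [-1, 0, 1],
 [1, 0, 0]]
  V a = (-4, -3, -1)
Solving gives a = (-1, -3, -4).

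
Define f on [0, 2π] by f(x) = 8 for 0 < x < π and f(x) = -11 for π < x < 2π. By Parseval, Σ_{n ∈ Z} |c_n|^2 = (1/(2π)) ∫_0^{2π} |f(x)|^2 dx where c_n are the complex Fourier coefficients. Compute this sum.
Σ |c_n|^2 = 185/2

Parseval equates the L^2 energy of f (normalised by 1/(2π)) with the ℓ^2 sum of its Fourier coefficients: (1/(2π)) ∫_0^{2π} |f|^2 = Σ |c_n|^2.
Compute the left side: (1/(2π)) [∫_0^π 8^2 dx + ∫_π^{2π} (-11)^2 dx] = (1/(2π)) · (64π + 121π) = (64 + 121)/2 = 185/2.
So Σ_{n ∈ Z} |c_n|^2 = 185/2.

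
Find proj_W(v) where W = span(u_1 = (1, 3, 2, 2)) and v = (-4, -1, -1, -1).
proj_W(v) = (-11/18, -11/6, -11/9, -11/9)

Set up U = [u_1 | ... | u_1] ∈ R^(4×1). The projector onto W = col(U) is P = U (U^T U)^(-1) U^T.
Compute U^T U =
  [18],
and U^T v = (-11).
Solve U^T U · c = U^T v for the coefficients: c = (-11/18). The projection is proj_W(v) = U c.
Check: (v - proj_W(v)) · u_1 = 0  (should be 0).
Result: proj_W(v) = (-11/18, -11/6, -11/9, -11/9).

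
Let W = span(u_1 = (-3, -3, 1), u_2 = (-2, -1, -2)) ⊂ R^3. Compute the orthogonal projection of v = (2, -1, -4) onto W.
proj_W(v) = (3/61, 75/61, -193/61)

Set up U = [u_1 | ... | u_2] ∈ R^(3×2). The projector onto W = col(U) is P = U (U^T U)^(-1) U^T.
Compute U^T U =
  [19, 7]
  [7, 9],
and U^T v = (-7, 5).
Solve U^T U · c = U^T v for the coefficients: c = (-49/61, 72/61). The projection is proj_W(v) = U c.
Check: (v - proj_W(v)) · u_1 = 0  (should be 0).
Check: (v - proj_W(v)) · u_2 = 0  (should be 0).
Result: proj_W(v) = (3/61, 75/61, -193/61).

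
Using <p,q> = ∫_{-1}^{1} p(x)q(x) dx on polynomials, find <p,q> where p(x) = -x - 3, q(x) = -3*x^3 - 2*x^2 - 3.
<p,q> = 116/5

Expand the product: p(x)·q(x) = 3*x^4 + 11*x^3 + 6*x^2 + 3*x + 9.
∫_{-1}^{1} of each monomial x^k gives [2/(k+1) if k even, 0 if k odd]. Integrating term-by-term (or equivalently evaluating the antiderivative F(x) = 3*x^5/5 + 11*x^4/4 + 2*x^3 + 3*x^2/2 + 9*x at the endpoints):
  F(1) − F(−1) = 317/20 − (-147/20) = 116/5.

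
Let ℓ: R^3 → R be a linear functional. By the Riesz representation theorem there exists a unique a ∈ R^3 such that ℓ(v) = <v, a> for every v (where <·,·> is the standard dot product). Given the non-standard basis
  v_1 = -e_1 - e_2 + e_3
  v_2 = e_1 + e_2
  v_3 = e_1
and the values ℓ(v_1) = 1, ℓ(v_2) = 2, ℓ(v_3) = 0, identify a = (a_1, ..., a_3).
a = (0, 2, 3)

Write a = (a_1, ..., a_3) in the standard basis. For each basis vector v_i, ℓ(v_i) = <v_i, a> is a linear equation in the a_j's. Collect the n equations into a matrix system V a = ℓ, where row i of V is v_i (expressed in the standard basis). Since V is invertible (lower-triangular with 1s on the diagonal, up to permutation), solve by back-substitution:
  V =
[[-1, -1, 1],
 [1, 1, 0],
 [1, 0, 0]]
  V a = (1, 2, 0)
Solving gives a = (0, 2, 3).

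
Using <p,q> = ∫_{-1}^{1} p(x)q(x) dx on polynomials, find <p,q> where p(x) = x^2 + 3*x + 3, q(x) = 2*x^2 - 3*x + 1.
<p,q> = 82/15

Expand the product: p(x)·q(x) = 2*x^4 + 3*x^3 - 2*x^2 - 6*x + 3.
∫_{-1}^{1} of each monomial x^k gives [2/(k+1) if k even, 0 if k odd]. Integrating term-by-term (or equivalently evaluating the antiderivative F(x) = 2*x^5/5 + 3*x^4/4 - 2*x^3/3 - 3*x^2 + 3*x at the endpoints):
  F(1) − F(−1) = 29/60 − (-299/60) = 82/15.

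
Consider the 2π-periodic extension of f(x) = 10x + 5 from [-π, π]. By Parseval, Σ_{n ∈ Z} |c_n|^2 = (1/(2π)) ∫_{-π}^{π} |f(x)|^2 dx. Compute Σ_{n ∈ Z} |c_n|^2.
Σ |c_n|^2 = 100π^2/3 + 25

Expand and integrate term by term over [-π, π]:
  ∫ (10x)^2 dx = 100·(2π^3/3); ∫ 2·10·(5)·x dx = 0 (odd integrand); ∫ 5^2 dx = 25·2π.
So (1/(2π)) ∫_{-π}^{π} (10x + 5)^2 dx = 100π^2/3 + 25 = 100π^2/3 + 25.
Parseval ⇒ Σ |c_n|^2 = 100π^2/3 + 25.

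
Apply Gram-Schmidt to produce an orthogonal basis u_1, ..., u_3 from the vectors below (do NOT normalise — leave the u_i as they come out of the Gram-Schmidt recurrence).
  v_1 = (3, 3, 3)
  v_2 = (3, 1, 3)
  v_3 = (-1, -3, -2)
Orthogonal basis:
  u_1 = (3, 3, 3)
  u_2 = (2/3, -4/3, 2/3)
  u_3 = (1/2, 0, -1/2)

Apply the Gram-Schmidt recurrence
  u_1 = v_1
  u_i = v_i − Σ_{j<i} ((v_i · u_j) / (u_j · u_j)) · u_j.

Step by step this gives:
  u_1 = (3, 3, 3)
  u_2 = (2/3, -4/3, 2/3)
  u_3 = (1/2, 0, -1/2)

Orthogonality check:
  u_2 · u_1 = 0 (should be 0)
  u_3 · u_1 = 0 (should be 0)
  u_3 · u_2 = 0 (should be 0)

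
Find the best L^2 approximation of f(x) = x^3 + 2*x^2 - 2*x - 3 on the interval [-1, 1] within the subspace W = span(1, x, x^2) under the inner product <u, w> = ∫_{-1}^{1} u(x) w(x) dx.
g(x) = 2*x^2 - 7*x/5 - 3

The best approximation g ∈ W is the orthogonal projection of f onto W. Writing g = a_0 + a_1 x + a_2 x^2, the coefficients solve the normal equations G · a = b where
  G_{ij} = <φ_i, φ_j> and b_i = <f, φ_i>, with φ_0 = 1, φ_1 = x, φ_2 = x^2.
G =
  [2, 0, 2/3]
  [0, 2/3, 0]
  [2/3, 0, 2/5],
b = (-14/3, -14/15, -6/5).
Solving gives a_0 = -3, a_1 = -7/5, a_2 = 2, so
  g(x) = 2*x^2 - 7*x/5 - 3.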